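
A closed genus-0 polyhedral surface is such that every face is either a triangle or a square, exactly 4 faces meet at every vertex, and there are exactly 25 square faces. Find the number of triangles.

Let x be the number of triangles; then F = 25 + x.
Edge–face incidences: 2E = 4·25 + 3·x = 100 + 3x.
Every vertex has degree 4, so 4V = 2E.
Euler: V − E + F = 2 ⇒ (2E)/4 − E + (25 + x) = 2.
Multiply by 8: 2·(2E) − 4·(2E) + 8·(25 + x) = 16, i.e. 200 + 8x − 2·(100 + 3x) = 16.
Collecting terms: 2x = 16, so x = 8.
Then 2E = 100 + 3·8 = 124, so E = 62, V = 2E/4 = 31, F = 25 + 8 = 33.

8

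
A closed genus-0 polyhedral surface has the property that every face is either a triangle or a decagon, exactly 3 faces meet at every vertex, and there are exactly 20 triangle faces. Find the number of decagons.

12

Let x be the number of decagons; then F = 20 + x.
Edge–face incidences: 2E = 3·20 + 10·x = 60 + 10x.
Every vertex has degree 3, so 3V = 2E.
Euler: V − E + F = 2 ⇒ (2E)/3 − E + (20 + x) = 2.
Multiply by 6: 2·(2E) − 3·(2E) + 6·(20 + x) = 12, i.e. 120 + 6x − (60 + 10x) = 12.
Collecting terms: −4x + 60 = 12, so −4x = −48, so x = 12.
Then 2E = 60 + 10·12 = 180, so E = 90, V = 2E/3 = 60, F = 20 + 12 = 32.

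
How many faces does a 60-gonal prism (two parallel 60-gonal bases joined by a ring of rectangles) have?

A prism on an n-gon has two n-gon bases and n rectangular sides: V = 2·60 = 120, E = 3·60 = 180, F = 60 + 2 = 62.

62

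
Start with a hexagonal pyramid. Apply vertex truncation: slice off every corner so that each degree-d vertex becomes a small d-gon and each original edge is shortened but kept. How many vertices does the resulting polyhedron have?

24

The base solid has V = 7, E = 12, F = 7.
Truncation replaces each original edge-end by a new vertex, so V′ = 2E = 24.
Each original edge survives, and each old vertex of degree d contributes d new edges; summing degrees gives Σd = 2E, so E′ = E + 2E = 3E = 36.
Each original face survives and each original vertex becomes one new face: F′ = F + V = 14.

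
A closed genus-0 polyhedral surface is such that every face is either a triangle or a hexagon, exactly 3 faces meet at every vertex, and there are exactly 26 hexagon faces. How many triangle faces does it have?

Let x be the number of triangles; then F = 26 + x.
Edge–face incidences: 2E = 6·26 + 3·x = 156 + 3x.
Every vertex has degree 3, so 3V = 2E.
Euler: V − E + F = 2 ⇒ (2E)/3 − E + (26 + x) = 2.
Multiply by 6: 2·(2E) − 3·(2E) + 6·(26 + x) = 12, i.e. 156 + 6x − (156 + 3x) = 12.
Collecting terms: 3x = 12, so x = 4.
Then 2E = 156 + 3·4 = 168, so E = 84, V = 2E/3 = 56, F = 26 + 4 = 30.

4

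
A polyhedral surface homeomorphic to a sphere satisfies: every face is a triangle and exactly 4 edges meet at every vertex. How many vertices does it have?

Each face has 3 edges and each edge borders two faces, so 2E = 3F.
Each vertex has degree 4, so 4V = 2E and hence V = 3F/4.
Euler: V − E + F = 2 ⇒ (3F/4) − (3F/2) + F = 2.
Multiply by 8: (6 − 12 + 8)F = 16, i.e. 2F = 16.
So F = 8, E = 3·8/2 = 12, V = 3·8/4 = 6.

6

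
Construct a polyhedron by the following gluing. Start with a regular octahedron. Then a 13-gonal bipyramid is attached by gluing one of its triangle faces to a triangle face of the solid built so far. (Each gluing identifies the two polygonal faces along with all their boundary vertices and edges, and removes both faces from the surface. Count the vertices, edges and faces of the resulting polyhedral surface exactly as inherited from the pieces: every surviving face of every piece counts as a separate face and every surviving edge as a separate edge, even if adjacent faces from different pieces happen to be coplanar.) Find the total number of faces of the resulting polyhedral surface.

A regular octahedron: V=6, E=12, F=8.
Attach a 13-gonal bipyramid (V=15, E=39, F=26) along a 3-gon: merge 3 vertices and 3 edges, delete both glued faces → V=18, E=48, F=32.
Check: V − E + F = 18 − 48 + 32 = 2.

32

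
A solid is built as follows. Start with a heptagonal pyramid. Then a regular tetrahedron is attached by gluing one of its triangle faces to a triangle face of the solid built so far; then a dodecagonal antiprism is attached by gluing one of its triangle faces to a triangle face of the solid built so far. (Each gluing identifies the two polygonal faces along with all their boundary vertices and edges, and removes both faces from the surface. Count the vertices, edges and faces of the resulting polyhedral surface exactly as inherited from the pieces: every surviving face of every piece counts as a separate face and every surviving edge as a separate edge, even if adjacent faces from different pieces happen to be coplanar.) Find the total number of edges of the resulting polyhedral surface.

A heptagonal pyramid: V=8, E=14, F=8.
Attach a regular tetrahedron (V=4, E=6, F=4) along a 3-gon: merge 3 vertices and 3 edges, delete both glued faces → V=9, E=17, F=10.
Attach a dodecagonal antiprism (V=24, E=48, F=26) along a 3-gon: merge 3 vertices and 3 edges, delete both glued faces → V=30, E=62, F=34.
Check: V − E + F = 30 − 62 + 34 = 2.

62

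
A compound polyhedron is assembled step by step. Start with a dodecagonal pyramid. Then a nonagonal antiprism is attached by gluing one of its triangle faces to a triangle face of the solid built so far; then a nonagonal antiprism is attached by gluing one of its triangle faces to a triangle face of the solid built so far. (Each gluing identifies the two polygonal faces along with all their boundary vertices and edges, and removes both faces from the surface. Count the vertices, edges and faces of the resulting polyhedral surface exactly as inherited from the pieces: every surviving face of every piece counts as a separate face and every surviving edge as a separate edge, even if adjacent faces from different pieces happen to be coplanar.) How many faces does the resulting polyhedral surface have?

49

A dodecagonal pyramid: V=13, E=24, F=13.
Attach a nonagonal antiprism (V=18, E=36, F=20) along a 3-gon: merge 3 vertices and 3 edges, delete both glued faces → V=28, E=57, F=31.
Attach a nonagonal antiprism (V=18, E=36, F=20) along a 3-gon: merge 3 vertices and 3 edges, delete both glued faces → V=43, E=90, F=49.
Check: V − E + F = 43 − 90 + 49 = 2.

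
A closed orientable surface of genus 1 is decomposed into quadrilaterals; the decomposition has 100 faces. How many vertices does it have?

χ = 2 − 2·1 = 0, and every face is a square so 4F = 2E.
E = 4·100/2 = 200. Then V = 0 + E − F = 0 + 200 − 100 = 100.

100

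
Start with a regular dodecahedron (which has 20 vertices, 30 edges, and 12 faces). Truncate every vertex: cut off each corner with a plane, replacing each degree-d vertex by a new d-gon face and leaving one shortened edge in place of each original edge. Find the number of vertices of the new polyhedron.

Truncation replaces each original edge-end by a new vertex, so V′ = 2E = 60.
Each original edge survives, and each old vertex of degree d contributes d new edges; summing degrees gives Σd = 2E, so E′ = E + 2E = 3E = 90.
Each original face survives and each original vertex becomes one new face: F′ = F + V = 32.

60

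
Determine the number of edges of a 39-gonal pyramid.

78

A pyramid on an n-gon base has one n-gon and n triangles: V = 39 + 1 = 40, E = 2·39 = 78, F = 39 + 1 = 40.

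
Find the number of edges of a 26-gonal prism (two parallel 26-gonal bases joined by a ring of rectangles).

A prism on an n-gon has two n-gon bases and n rectangular sides: V = 2·26 = 52, E = 3·26 = 78, F = 26 + 2 = 28.

78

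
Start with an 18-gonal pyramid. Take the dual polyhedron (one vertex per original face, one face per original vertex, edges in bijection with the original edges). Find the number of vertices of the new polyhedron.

19

The base solid has V = 19, E = 36, F = 19.
The dual swaps V and F and preserves E: V′ = F = 19, E′ = E = 36, F′ = V = 19.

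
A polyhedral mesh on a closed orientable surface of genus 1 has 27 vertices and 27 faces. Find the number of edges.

For a closed orientable surface of genus 1, χ = 2 − 2·1 = 0.
E = V + F − (0) = 27 + 27 − (0) = 54.

54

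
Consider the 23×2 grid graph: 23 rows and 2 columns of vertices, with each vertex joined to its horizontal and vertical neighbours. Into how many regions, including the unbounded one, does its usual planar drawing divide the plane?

The grid has V = 23·2 = 46 vertices and E = 23·1 + 2·22 = 67 edges.
F = 2 − V + E = 2 − 46 + 67 = 23.

23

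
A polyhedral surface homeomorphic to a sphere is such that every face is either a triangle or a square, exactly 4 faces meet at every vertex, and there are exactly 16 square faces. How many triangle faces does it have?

8

Let x be the number of triangles; then F = 16 + x.
Edge–face incidences: 2E = 4·16 + 3·x = 64 + 3x.
Every vertex has degree 4, so 4V = 2E.
Euler: V − E + F = 2 ⇒ (2E)/4 − E + (16 + x) = 2.
Multiply by 8: 2·(2E) − 4·(2E) + 8·(16 + x) = 16, i.e. 128 + 8x − 2·(64 + 3x) = 16.
Collecting terms: 2x = 16, so x = 8.
Then 2E = 64 + 3·8 = 88, so E = 44, V = 2E/4 = 22, F = 16 + 8 = 24.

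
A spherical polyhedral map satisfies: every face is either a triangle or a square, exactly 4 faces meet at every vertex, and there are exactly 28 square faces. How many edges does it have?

Let x be the number of triangles; then F = 28 + x.
Edge–face incidences: 2E = 4·28 + 3·x = 112 + 3x.
Every vertex has degree 4, so 4V = 2E.
Euler: V − E + F = 2 ⇒ (2E)/4 − E + (28 + x) = 2.
Multiply by 8: 2·(2E) − 4·(2E) + 8·(28 + x) = 16, i.e. 224 + 8x − 2·(112 + 3x) = 16.
Collecting terms: 2x = 16, so x = 8.
Then 2E = 112 + 3·8 = 136, so E = 68, V = 2E/4 = 34, F = 28 + 8 = 36.

68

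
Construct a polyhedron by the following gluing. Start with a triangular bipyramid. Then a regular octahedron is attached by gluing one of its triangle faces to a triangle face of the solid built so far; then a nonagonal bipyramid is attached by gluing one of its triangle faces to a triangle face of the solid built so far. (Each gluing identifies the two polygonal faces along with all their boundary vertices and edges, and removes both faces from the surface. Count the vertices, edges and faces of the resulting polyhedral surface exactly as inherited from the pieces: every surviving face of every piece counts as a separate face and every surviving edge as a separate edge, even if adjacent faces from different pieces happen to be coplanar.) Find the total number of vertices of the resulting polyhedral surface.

A triangular bipyramid: V=5, E=9, F=6.
Attach a regular octahedron (V=6, E=12, F=8) along a 3-gon: merge 3 vertices and 3 edges, delete both glued faces → V=8, E=18, F=12.
Attach a nonagonal bipyramid (V=11, E=27, F=18) along a 3-gon: merge 3 vertices and 3 edges, delete both glued faces → V=16, E=42, F=28.
Check: V − E + F = 16 − 42 + 28 = 2.

16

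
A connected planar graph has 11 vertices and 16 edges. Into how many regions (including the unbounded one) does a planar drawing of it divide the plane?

Euler's formula for a connected plane graph: V − E + F = 2, so F = 2 − 11 + 16 = 7.

7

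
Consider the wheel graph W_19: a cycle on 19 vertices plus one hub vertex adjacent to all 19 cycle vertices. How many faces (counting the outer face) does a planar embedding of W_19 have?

W_19 has V = 19 + 1 = 20 vertices and E = 2·19 = 38 edges.
By Euler's formula F = 2 − V + E = 2 − 20 + 38 = 20.

20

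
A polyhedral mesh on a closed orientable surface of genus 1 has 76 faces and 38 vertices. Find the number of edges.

114

For a closed orientable surface of genus 1, χ = 2 − 2·1 = 0.
E = V + F − (0) = 38 + 76 − (0) = 114.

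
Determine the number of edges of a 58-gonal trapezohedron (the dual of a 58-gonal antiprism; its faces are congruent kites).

The n-trapezohedron (dual of the n-antiprism) has V = 2·58 + 2 = 118, E = 4·58 = 232, F = 2·58 = 116.
Check: V − E + F = 118 − 232 + 116 = 2.

232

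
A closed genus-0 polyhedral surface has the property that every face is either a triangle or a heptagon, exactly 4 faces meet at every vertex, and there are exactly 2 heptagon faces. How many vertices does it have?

14

Let x be the number of triangles; then F = 2 + x.
Edge–face incidences: 2E = 7·2 + 3·x = 14 + 3x.
Every vertex has degree 4, so 4V = 2E.
Euler: V − E + F = 2 ⇒ (2E)/4 − E + (2 + x) = 2.
Multiply by 8: 2·(2E) − 4·(2E) + 8·(2 + x) = 16, i.e. 16 + 8x − 2·(14 + 3x) = 16.
Collecting terms: 2x − 12 = 16, so 2x = 28, so x = 14.
Then 2E = 14 + 3·14 = 56, so E = 28, V = 2E/4 = 14, F = 2 + 14 = 16.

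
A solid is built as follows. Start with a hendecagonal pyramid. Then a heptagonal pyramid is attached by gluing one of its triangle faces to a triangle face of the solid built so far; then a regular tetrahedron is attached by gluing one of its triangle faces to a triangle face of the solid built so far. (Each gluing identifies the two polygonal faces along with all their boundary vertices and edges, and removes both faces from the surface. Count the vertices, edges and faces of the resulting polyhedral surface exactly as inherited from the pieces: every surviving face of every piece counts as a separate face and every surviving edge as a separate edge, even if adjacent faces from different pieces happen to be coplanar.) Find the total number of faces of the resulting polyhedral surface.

20

A hendecagonal pyramid: V=12, E=22, F=12.
Attach a heptagonal pyramid (V=8, E=14, F=8) along a 3-gon: merge 3 vertices and 3 edges, delete both glued faces → V=17, E=33, F=18.
Attach a regular tetrahedron (V=4, E=6, F=4) along a 3-gon: merge 3 vertices and 3 edges, delete both glued faces → V=18, E=36, F=20.
Check: V − E + F = 18 − 36 + 20 = 2.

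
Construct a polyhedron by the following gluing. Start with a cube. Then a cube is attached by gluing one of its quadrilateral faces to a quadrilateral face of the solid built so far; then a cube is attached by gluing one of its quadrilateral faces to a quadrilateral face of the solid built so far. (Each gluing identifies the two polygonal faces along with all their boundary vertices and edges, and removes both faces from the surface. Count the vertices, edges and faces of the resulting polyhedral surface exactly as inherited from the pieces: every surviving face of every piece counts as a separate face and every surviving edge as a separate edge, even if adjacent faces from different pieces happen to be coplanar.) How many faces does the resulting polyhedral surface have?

14

A cube: V=8, E=12, F=6.
Attach a cube (V=8, E=12, F=6) along a 4-gon: merge 4 vertices and 4 edges, delete both glued faces → V=12, E=20, F=10.
Attach a cube (V=8, E=12, F=6) along a 4-gon: merge 4 vertices and 4 edges, delete both glued faces → V=16, E=28, F=14.
Check: V − E + F = 16 − 28 + 14 = 2.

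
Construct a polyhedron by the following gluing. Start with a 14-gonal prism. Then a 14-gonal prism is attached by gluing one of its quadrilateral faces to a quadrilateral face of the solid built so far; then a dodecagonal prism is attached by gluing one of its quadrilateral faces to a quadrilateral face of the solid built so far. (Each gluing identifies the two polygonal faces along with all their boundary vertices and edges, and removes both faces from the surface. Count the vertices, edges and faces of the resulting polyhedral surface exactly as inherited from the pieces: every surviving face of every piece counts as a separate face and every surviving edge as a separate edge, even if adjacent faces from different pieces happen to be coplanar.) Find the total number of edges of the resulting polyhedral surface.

112

A 14-gonal prism: V=28, E=42, F=16.
Attach a 14-gonal prism (V=28, E=42, F=16) along a 4-gon: merge 4 vertices and 4 edges, delete both glued faces → V=52, E=80, F=30.
Attach a dodecagonal prism (V=24, E=36, F=14) along a 4-gon: merge 4 vertices and 4 edges, delete both glued faces → V=72, E=112, F=42.
Check: V − E + F = 72 − 112 + 42 = 2.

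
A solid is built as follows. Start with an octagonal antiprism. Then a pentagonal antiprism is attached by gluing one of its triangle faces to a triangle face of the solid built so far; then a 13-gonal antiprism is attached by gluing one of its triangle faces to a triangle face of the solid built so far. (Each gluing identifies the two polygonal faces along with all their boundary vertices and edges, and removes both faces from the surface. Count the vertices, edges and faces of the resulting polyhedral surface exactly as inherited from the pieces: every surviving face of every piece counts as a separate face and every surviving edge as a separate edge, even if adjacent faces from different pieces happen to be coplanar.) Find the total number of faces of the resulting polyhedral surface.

54

An octagonal antiprism: V=16, E=32, F=18.
Attach a pentagonal antiprism (V=10, E=20, F=12) along a 3-gon: merge 3 vertices and 3 edges, delete both glued faces → V=23, E=49, F=28.
Attach a 13-gonal antiprism (V=26, E=52, F=28) along a 3-gon: merge 3 vertices and 3 edges, delete both glued faces → V=46, E=98, F=54.
Check: V − E + F = 46 − 98 + 54 = 2.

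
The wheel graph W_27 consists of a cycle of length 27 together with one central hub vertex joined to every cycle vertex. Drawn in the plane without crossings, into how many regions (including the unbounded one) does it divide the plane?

W_27 has V = 27 + 1 = 28 vertices and E = 2·27 = 54 edges.
By Euler's formula F = 2 − V + E = 2 − 28 + 54 = 28.

28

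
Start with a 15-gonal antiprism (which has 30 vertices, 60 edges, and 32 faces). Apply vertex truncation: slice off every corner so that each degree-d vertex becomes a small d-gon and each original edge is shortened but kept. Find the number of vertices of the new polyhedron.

Truncation replaces each original edge-end by a new vertex, so V′ = 2E = 120.
Each original edge survives, and each old vertex of degree d contributes d new edges; summing degrees gives Σd = 2E, so E′ = E + 2E = 3E = 180.
Each original face survives and each original vertex becomes one new face: F′ = F + V = 62.

120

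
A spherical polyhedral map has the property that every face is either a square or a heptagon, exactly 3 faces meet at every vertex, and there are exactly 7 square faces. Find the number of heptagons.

2

Let x be the number of heptagons; then F = 7 + x.
Edge–face incidences: 2E = 4·7 + 7·x = 28 + 7x.
Every vertex has degree 3, so 3V = 2E.
Euler: V − E + F = 2 ⇒ (2E)/3 − E + (7 + x) = 2.
Multiply by 6: 2·(2E) − 3·(2E) + 6·(7 + x) = 12, i.e. 42 + 6x − (28 + 7x) = 12.
Collecting terms: −x + 14 = 12, so −x = −2, so x = 2.
Then 2E = 28 + 7·2 = 42, so E = 21, V = 2E/3 = 14, F = 7 + 2 = 9.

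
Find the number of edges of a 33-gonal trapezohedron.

The n-trapezohedron (dual of the n-antiprism) has V = 2·33 + 2 = 68, E = 4·33 = 132, F = 2·33 = 66.
Check: V − E + F = 68 − 132 + 66 = 2.

132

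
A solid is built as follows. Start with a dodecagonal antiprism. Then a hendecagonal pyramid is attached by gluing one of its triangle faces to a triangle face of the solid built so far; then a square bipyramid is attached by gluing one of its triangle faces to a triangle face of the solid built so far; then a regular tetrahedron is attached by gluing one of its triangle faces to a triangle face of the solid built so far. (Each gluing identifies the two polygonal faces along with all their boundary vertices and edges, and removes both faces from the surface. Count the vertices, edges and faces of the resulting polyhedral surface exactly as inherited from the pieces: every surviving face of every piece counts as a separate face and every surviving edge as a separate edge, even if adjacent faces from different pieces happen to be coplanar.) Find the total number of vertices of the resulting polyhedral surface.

A dodecagonal antiprism: V=24, E=48, F=26.
Attach a hendecagonal pyramid (V=12, E=22, F=12) along a 3-gon: merge 3 vertices and 3 edges, delete both glued faces → V=33, E=67, F=36.
Attach a square bipyramid (V=6, E=12, F=8) along a 3-gon: merge 3 vertices and 3 edges, delete both glued faces → V=36, E=76, F=42.
Attach a regular tetrahedron (V=4, E=6, F=4) along a 3-gon: merge 3 vertices and 3 edges, delete both glued faces → V=37, E=79, F=44.
Check: V − E + F = 37 − 79 + 44 = 2.

37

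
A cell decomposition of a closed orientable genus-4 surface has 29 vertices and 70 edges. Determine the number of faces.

35

For a closed orientable surface of genus 4, χ = 2 − 2·4 = -6.
F = -6 − V + E = -6 − 29 + 70 = 35.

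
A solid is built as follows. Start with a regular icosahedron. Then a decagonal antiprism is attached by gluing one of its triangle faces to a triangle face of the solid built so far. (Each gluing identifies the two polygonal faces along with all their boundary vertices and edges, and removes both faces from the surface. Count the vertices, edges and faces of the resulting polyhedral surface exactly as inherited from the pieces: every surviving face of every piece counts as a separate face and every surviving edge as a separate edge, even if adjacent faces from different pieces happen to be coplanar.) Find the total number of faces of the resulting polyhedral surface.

40

A regular icosahedron: V=12, E=30, F=20.
Attach a decagonal antiprism (V=20, E=40, F=22) along a 3-gon: merge 3 vertices and 3 edges, delete both glued faces → V=29, E=67, F=40.
Check: V − E + F = 29 − 67 + 40 = 2.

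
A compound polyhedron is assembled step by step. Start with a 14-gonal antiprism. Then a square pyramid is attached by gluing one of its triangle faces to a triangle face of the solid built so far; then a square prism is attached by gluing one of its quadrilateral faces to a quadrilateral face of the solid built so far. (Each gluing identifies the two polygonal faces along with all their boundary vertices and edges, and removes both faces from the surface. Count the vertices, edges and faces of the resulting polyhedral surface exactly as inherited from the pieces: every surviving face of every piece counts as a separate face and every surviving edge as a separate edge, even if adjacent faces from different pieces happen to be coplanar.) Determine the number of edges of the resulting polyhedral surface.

A 14-gonal antiprism: V=28, E=56, F=30.
Attach a square pyramid (V=5, E=8, F=5) along a 3-gon: merge 3 vertices and 3 edges, delete both glued faces → V=30, E=61, F=33.
Attach a square prism (V=8, E=12, F=6) along a 4-gon: merge 4 vertices and 4 edges, delete both glued faces → V=34, E=69, F=37.
Check: V − E + F = 34 − 69 + 37 = 2.

69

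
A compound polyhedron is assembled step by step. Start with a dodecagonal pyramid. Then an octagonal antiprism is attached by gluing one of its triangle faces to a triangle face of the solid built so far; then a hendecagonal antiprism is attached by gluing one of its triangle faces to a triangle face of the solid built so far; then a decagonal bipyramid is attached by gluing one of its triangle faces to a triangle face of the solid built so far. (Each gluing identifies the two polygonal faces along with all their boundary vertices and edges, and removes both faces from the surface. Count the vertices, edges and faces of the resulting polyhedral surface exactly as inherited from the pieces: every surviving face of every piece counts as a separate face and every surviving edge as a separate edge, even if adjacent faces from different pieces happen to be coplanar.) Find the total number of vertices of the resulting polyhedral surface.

A dodecagonal pyramid: V=13, E=24, F=13.
Attach an octagonal antiprism (V=16, E=32, F=18) along a 3-gon: merge 3 vertices and 3 edges, delete both glued faces → V=26, E=53, F=29.
Attach a hendecagonal antiprism (V=22, E=44, F=24) along a 3-gon: merge 3 vertices and 3 edges, delete both glued faces → V=45, E=94, F=51.
Attach a decagonal bipyramid (V=12, E=30, F=20) along a 3-gon: merge 3 vertices and 3 edges, delete both glued faces → V=54, E=121, F=69.
Check: V − E + F = 54 − 121 + 69 = 2.

54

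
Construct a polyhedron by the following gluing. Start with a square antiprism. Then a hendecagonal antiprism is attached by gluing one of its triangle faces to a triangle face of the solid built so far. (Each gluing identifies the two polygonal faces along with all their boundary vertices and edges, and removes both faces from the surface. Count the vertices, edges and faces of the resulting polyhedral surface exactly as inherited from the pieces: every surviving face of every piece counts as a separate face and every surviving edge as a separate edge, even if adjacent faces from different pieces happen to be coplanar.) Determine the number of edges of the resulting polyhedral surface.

A square antiprism: V=8, E=16, F=10.
Attach a hendecagonal antiprism (V=22, E=44, F=24) along a 3-gon: merge 3 vertices and 3 edges, delete both glued faces → V=27, E=57, F=32.
Check: V − E + F = 27 − 57 + 32 = 2.

57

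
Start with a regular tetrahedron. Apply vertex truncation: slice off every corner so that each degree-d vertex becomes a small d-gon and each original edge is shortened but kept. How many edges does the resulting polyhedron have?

The base solid has V = 4, E = 6, F = 4.
Truncation replaces each original edge-end by a new vertex, so V′ = 2E = 12.
Each original edge survives, and each old vertex of degree d contributes d new edges; summing degrees gives Σd = 2E, so E′ = E + 2E = 3E = 18.
Each original face survives and each original vertex becomes one new face: F′ = F + V = 8.

18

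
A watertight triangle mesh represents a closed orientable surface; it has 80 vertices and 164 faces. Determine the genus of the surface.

Every face is a triangle, so 2E = 3·164 = 492, giving E = 246.
χ = V − E + F = 80 − 246 + 164 = -2.
For a closed orientable surface χ = 2 − 2g, so g = (2 − (-2))/2 = 2.

2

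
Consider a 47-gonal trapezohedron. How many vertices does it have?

96

The n-trapezohedron (dual of the n-antiprism) has V = 2·47 + 2 = 96, E = 4·47 = 188, F = 2·47 = 94.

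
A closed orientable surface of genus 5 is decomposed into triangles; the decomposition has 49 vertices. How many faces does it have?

χ = 2 − 2·5 = -8, and every face is a triangle so 3F = 2E.
V − E + F = -8 with E = 3F/2 gives 49 − (3/2 − 1)·F = -8, so F = 114 and E = 171.

114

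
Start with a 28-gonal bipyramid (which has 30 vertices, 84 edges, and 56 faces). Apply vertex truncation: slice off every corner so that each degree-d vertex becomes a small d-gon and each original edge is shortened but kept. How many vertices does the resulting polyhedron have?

Truncation replaces each original edge-end by a new vertex, so V′ = 2E = 168.
Each original edge survives, and each old vertex of degree d contributes d new edges; summing degrees gives Σd = 2E, so E′ = E + 2E = 3E = 252.
Each original face survives and each original vertex becomes one new face: F′ = F + V = 86.

168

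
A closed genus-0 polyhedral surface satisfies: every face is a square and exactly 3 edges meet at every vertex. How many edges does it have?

12

Each face has 4 edges and each edge borders two faces, so 2E = 4F.
Each vertex has degree 3, so 3V = 2E and hence V = 4F/3.
Euler: V − E + F = 2 ⇒ (4F/3) − (4F/2) + F = 2.
Multiply by 6: (8 − 12 + 6)F = 12, i.e. 2F = 12.
So F = 6, E = 4·6/2 = 12, V = 4·6/3 = 8.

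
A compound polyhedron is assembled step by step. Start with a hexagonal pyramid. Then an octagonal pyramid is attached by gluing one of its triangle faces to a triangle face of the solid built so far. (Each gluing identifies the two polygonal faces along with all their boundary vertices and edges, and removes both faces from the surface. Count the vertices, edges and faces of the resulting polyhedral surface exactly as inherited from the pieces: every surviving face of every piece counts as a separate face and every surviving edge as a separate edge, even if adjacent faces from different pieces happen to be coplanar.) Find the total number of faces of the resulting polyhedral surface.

14

A hexagonal pyramid: V=7, E=12, F=7.
Attach an octagonal pyramid (V=9, E=16, F=9) along a 3-gon: merge 3 vertices and 3 edges, delete both glued faces → V=13, E=25, F=14.
Check: V − E + F = 13 − 25 + 14 = 2.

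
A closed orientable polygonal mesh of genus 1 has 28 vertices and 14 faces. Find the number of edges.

42

For a closed orientable surface of genus 1, χ = 2 − 2·1 = 0.
E = V + F − (0) = 28 + 14 − (0) = 42.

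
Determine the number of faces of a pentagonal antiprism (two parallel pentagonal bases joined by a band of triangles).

12

An antiprism on an n-gon has two n-gon caps and 2n triangles: V = 2·5 = 10, E = 4·5 = 20, F = 2·5 + 2 = 12.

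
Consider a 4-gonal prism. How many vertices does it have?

8

A prism on an n-gon has two n-gon bases and n rectangular sides: V = 2·4 = 8, E = 3·4 = 12, F = 4 + 2 = 6.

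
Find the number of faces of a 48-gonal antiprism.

An antiprism on an n-gon has two n-gon caps and 2n triangles: V = 2·48 = 96, E = 4·48 = 192, F = 2·48 + 2 = 98.

98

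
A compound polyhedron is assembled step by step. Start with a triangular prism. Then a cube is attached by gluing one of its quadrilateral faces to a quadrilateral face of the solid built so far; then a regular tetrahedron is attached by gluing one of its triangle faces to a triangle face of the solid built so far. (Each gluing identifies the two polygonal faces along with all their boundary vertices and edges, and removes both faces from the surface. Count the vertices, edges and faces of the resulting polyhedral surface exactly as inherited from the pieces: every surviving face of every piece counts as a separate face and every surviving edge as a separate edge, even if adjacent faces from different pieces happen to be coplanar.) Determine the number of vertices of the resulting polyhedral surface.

A triangular prism: V=6, E=9, F=5.
Attach a cube (V=8, E=12, F=6) along a 4-gon: merge 4 vertices and 4 edges, delete both glued faces → V=10, E=17, F=9.
Attach a regular tetrahedron (V=4, E=6, F=4) along a 3-gon: merge 3 vertices and 3 edges, delete both glued faces → V=11, E=20, F=11.
Check: V − E + F = 11 − 20 + 11 = 2.

11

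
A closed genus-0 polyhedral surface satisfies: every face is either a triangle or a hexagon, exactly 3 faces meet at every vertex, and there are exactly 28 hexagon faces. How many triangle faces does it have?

4

Let x be the number of triangles; then F = 28 + x.
Edge–face incidences: 2E = 6·28 + 3·x = 168 + 3x.
Every vertex has degree 3, so 3V = 2E.
Euler: V − E + F = 2 ⇒ (2E)/3 − E + (28 + x) = 2.
Multiply by 6: 2·(2E) − 3·(2E) + 6·(28 + x) = 12, i.e. 168 + 6x − (168 + 3x) = 12.
Collecting terms: 3x = 12, so x = 4.
Then 2E = 168 + 3·4 = 180, so E = 90, V = 2E/3 = 60, F = 28 + 4 = 32.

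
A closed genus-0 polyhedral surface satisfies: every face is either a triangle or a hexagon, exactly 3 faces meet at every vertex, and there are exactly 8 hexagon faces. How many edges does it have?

Let x be the number of triangles; then F = 8 + x.
Edge–face incidences: 2E = 6·8 + 3·x = 48 + 3x.
Every vertex has degree 3, so 3V = 2E.
Euler: V − E + F = 2 ⇒ (2E)/3 − E + (8 + x) = 2.
Multiply by 6: 2·(2E) − 3·(2E) + 6·(8 + x) = 12, i.e. 48 + 6x − (48 + 3x) = 12.
Collecting terms: 3x = 12, so x = 4.
Then 2E = 48 + 3·4 = 60, so E = 30, V = 2E/3 = 20, F = 8 + 4 = 12.

30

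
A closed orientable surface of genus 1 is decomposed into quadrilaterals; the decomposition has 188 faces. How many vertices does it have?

χ = 2 − 2·1 = 0, and every face is a square so 4F = 2E.
E = 4·188/2 = 376. Then V = 0 + E − F = 0 + 376 − 188 = 188.

188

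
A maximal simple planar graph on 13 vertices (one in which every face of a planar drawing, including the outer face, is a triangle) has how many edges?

In a plane triangulation 3F = 2E and V − E + F = 2, so E = 3V − 6 = 3·13 − 6 = 33.

33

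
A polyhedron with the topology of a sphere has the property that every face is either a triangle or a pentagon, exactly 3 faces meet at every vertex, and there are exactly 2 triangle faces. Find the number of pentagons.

Let x be the number of pentagons; then F = 2 + x.
Edge–face incidences: 2E = 3·2 + 5·x = 6 + 5x.
Every vertex has degree 3, so 3V = 2E.
Euler: V − E + F = 2 ⇒ (2E)/3 − E + (2 + x) = 2.
Multiply by 6: 2·(2E) − 3·(2E) + 6·(2 + x) = 12, i.e. 12 + 6x − (6 + 5x) = 12.
Collecting terms: x + 6 = 12, so x = 6.
Then 2E = 6 + 5·6 = 36, so E = 18, V = 2E/3 = 12, F = 2 + 6 = 8.

6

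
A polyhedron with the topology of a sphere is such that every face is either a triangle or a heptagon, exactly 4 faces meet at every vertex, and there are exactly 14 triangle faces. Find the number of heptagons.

Let x be the number of heptagons; then F = 14 + x.
Edge–face incidences: 2E = 3·14 + 7·x = 42 + 7x.
Every vertex has degree 4, so 4V = 2E.
Euler: V − E + F = 2 ⇒ (2E)/4 − E + (14 + x) = 2.
Multiply by 8: 2·(2E) − 4·(2E) + 8·(14 + x) = 16, i.e. 112 + 8x − 2·(42 + 7x) = 16.
Collecting terms: −6x + 28 = 16, so −6x = −12, so x = 2.
Then 2E = 42 + 7·2 = 56, so E = 28, V = 2E/4 = 14, F = 14 + 2 = 16.

2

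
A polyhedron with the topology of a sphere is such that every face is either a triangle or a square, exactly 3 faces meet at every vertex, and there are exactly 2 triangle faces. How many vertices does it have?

Let x be the number of squares; then F = 2 + x.
Edge–face incidences: 2E = 3·2 + 4·x = 6 + 4x.
Every vertex has degree 3, so 3V = 2E.
Euler: V − E + F = 2 ⇒ (2E)/3 − E + (2 + x) = 2.
Multiply by 6: 2·(2E) − 3·(2E) + 6·(2 + x) = 12, i.e. 12 + 6x − (6 + 4x) = 12.
Collecting terms: 2x + 6 = 12, so 2x = 6, so x = 3.
Then 2E = 6 + 4·3 = 18, so E = 9, V = 2E/3 = 6, F = 2 + 3 = 5.

6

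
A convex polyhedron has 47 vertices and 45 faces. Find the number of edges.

Here V − E + F = 2.
E = V + F − (2) = 47 + 45 − (2) = 90.

90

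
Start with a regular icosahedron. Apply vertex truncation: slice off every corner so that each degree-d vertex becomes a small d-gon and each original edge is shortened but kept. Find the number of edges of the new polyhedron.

90

The base solid has V = 12, E = 30, F = 20.
Truncation replaces each original edge-end by a new vertex, so V′ = 2E = 60.
Each original edge survives, and each old vertex of degree d contributes d new edges; summing degrees gives Σd = 2E, so E′ = E + 2E = 3E = 90.
Each original face survives and each original vertex becomes one new face: F′ = F + V = 32.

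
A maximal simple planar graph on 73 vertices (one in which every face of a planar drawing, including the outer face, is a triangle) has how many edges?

213

In a plane triangulation 3F = 2E and V − E + F = 2, so E = 3V − 6 = 3·73 − 6 = 213.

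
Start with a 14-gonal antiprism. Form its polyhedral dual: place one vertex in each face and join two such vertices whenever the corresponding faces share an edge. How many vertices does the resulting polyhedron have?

The base solid has V = 28, E = 56, F = 30.
The dual swaps V and F and preserves E: V′ = F = 30, E′ = E = 56, F′ = V = 28.

30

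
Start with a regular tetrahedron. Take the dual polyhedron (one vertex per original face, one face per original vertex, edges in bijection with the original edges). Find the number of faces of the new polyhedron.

The base solid has V = 4, E = 6, F = 4.
The dual swaps V and F and preserves E: V′ = F = 4, E′ = E = 6, F′ = V = 4.

4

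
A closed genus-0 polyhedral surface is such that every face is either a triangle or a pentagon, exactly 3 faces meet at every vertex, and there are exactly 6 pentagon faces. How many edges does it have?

Let x be the number of triangles; then F = 6 + x.
Edge–face incidences: 2E = 5·6 + 3·x = 30 + 3x.
Every vertex has degree 3, so 3V = 2E.
Euler: V − E + F = 2 ⇒ (2E)/3 − E + (6 + x) = 2.
Multiply by 6: 2·(2E) − 3·(2E) + 6·(6 + x) = 12, i.e. 36 + 6x − (30 + 3x) = 12.
Collecting terms: 3x + 6 = 12, so 3x = 6, so x = 2.
Then 2E = 30 + 3·2 = 36, so E = 18, V = 2E/3 = 12, F = 6 + 2 = 8.

18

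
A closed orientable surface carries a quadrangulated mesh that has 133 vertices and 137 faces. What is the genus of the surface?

3

Every face is a square, so 2E = 4·137 = 548, giving E = 274.
χ = V − E + F = 133 − 274 + 137 = -4.
For a closed orientable surface χ = 2 − 2g, so g = (2 − (-4))/2 = 3.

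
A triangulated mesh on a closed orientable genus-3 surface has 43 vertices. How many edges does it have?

χ = 2 − 2·3 = -4, and every face is a triangle so 3F = 2E.
V − E + F = -4 with E = 3F/2 gives 43 − (3/2 − 1)·F = -4, so F = 94 and E = 141.

141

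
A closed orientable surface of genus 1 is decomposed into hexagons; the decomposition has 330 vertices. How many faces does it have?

χ = 2 − 2·1 = 0, and every face is a hexagon so 6F = 2E.
V − E + F = 0 with E = 6F/2 gives 330 − (6/2 − 1)·F = 0, so F = 165 and E = 495.

165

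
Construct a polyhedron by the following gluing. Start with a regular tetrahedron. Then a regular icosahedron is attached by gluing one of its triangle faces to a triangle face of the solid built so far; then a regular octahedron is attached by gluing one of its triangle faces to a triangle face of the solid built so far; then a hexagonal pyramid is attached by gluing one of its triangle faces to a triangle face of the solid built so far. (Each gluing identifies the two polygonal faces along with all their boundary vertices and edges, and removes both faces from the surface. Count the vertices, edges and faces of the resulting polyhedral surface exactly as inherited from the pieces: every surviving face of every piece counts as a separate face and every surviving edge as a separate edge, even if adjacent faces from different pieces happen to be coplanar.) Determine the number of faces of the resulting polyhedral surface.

33

A regular tetrahedron: V=4, E=6, F=4.
Attach a regular icosahedron (V=12, E=30, F=20) along a 3-gon: merge 3 vertices and 3 edges, delete both glued faces → V=13, E=33, F=22.
Attach a regular octahedron (V=6, E=12, F=8) along a 3-gon: merge 3 vertices and 3 edges, delete both glued faces → V=16, E=42, F=28.
Attach a hexagonal pyramid (V=7, E=12, F=7) along a 3-gon: merge 3 vertices and 3 edges, delete both glued faces → V=20, E=51, F=33.
Check: V − E + F = 20 − 51 + 33 = 2.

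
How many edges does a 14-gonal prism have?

A prism on an n-gon has two n-gon bases and n rectangular sides: V = 2·14 = 28, E = 3·14 = 42, F = 14 + 2 = 16.

42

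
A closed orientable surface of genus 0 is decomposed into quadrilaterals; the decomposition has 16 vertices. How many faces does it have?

χ = 2 − 2·0 = 2, and every face is a square so 4F = 2E.
V − E + F = 2 with E = 4F/2 gives 16 − (4/2 − 1)·F = 2, so F = 14 and E = 28.

14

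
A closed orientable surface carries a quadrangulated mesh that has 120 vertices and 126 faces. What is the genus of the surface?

Every face is a square, so 2E = 4·126 = 504, giving E = 252.
χ = V − E + F = 120 − 252 + 126 = -6.
For a closed orientable surface χ = 2 − 2g, so g = (2 − (-6))/2 = 4.

4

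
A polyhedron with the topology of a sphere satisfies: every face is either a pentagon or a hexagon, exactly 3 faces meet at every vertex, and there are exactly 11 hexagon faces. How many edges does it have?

63

Let x be the number of pentagons; then F = 11 + x.
Edge–face incidences: 2E = 6·11 + 5·x = 66 + 5x.
Every vertex has degree 3, so 3V = 2E.
Euler: V − E + F = 2 ⇒ (2E)/3 − E + (11 + x) = 2.
Multiply by 6: 2·(2E) − 3·(2E) + 6·(11 + x) = 12, i.e. 66 + 6x − (66 + 5x) = 12.
Collecting terms: x = 12.
Then 2E = 66 + 5·12 = 126, so E = 63, V = 2E/3 = 42, F = 11 + 12 = 23.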